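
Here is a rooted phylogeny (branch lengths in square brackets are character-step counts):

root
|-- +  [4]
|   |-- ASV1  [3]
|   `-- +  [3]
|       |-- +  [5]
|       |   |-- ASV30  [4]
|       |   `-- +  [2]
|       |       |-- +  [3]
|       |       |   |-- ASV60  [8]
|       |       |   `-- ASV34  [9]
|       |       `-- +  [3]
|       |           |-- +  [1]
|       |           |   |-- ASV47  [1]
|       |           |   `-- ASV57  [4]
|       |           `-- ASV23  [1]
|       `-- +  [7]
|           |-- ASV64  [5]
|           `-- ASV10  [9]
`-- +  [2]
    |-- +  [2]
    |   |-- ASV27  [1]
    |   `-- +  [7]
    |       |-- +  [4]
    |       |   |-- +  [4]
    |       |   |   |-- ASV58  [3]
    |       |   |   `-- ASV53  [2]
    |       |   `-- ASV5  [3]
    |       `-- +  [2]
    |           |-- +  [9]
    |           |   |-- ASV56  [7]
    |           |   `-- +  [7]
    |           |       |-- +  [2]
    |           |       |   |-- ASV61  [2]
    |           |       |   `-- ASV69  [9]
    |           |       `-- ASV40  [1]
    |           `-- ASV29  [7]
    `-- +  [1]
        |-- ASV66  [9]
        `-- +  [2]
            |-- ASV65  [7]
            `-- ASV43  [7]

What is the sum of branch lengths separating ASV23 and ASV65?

The path runs ASV23 → … → MRCA → … → ASV65; the MRCA is the root of the tree.
Branch lengths along that path: 1 + 3 + 2 + 5 + 3 + 4 + 2 + 1 + 2 + 7 = 30.

30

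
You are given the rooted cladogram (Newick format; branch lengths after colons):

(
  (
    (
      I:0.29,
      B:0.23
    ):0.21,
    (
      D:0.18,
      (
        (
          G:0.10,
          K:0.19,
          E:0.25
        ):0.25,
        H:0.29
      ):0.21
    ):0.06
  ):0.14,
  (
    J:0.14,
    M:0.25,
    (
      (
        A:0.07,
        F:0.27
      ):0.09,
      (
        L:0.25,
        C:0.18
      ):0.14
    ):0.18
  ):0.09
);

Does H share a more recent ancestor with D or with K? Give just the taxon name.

K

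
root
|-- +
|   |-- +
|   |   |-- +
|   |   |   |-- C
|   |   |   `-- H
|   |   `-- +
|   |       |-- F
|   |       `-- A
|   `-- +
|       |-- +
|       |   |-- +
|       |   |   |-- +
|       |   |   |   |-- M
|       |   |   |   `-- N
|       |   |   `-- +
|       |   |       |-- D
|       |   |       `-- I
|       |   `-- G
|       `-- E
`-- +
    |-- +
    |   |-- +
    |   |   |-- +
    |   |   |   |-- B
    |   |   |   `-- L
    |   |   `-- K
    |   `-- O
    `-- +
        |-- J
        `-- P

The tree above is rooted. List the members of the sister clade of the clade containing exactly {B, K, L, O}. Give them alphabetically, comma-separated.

J, P

The clade containing exactly {B, K, L, O} attaches to the tree at the node subtending ((((B,L),K),O),(J,P)).
The other lineage descending from that same node — the sister group — is (J,P); its 2 tips in alphabetical order are the answer.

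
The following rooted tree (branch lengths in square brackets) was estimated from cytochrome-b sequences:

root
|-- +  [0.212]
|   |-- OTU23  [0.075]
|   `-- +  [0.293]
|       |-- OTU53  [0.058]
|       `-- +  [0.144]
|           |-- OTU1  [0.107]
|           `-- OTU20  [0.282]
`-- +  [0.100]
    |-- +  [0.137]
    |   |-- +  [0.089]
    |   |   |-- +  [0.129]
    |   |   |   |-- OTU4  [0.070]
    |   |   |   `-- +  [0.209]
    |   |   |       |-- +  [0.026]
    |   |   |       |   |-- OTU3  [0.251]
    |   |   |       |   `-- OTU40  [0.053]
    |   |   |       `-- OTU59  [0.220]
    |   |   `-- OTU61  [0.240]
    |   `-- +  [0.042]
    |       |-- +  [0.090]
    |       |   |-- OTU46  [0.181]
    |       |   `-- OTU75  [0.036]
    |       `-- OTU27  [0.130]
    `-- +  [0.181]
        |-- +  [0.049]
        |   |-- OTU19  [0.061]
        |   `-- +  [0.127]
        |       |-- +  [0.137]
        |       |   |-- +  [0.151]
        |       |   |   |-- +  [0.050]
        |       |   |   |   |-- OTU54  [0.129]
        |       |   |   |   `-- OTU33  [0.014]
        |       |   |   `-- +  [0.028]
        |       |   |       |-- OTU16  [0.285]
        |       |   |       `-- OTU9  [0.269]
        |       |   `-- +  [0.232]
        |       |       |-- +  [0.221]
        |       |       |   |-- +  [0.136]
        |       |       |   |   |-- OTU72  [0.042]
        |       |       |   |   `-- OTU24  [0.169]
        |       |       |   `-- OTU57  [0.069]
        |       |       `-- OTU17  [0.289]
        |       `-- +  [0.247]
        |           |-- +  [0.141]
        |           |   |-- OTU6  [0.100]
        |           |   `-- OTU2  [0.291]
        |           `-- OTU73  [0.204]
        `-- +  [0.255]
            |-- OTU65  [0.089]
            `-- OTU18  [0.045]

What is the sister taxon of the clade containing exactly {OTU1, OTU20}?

OTU53

The clade containing exactly {OTU1, OTU20} attaches to the tree at the node subtending (OTU53,(OTU1,OTU20)).
The other lineage descending from that same node — the sister group — is the single tip OTU53.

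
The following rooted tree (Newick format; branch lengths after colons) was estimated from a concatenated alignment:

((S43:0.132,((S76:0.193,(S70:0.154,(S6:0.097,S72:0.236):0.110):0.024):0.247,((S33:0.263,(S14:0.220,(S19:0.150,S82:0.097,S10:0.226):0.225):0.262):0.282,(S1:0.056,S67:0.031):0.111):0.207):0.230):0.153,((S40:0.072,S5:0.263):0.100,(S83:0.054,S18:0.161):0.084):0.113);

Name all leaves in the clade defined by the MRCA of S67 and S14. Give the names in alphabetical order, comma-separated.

S1, S10, S14, S19, S33, S67, S82

Tracing S67: it sits inside (S1,S67).
Tracing S14: it sits inside (S14,(S19,S82,S10)).
The smallest clade enclosing both is ((S33,(S14,(S19,S82,S10))),(S1,S67)); the answer is its 7 terminal taxa in alphabetical order.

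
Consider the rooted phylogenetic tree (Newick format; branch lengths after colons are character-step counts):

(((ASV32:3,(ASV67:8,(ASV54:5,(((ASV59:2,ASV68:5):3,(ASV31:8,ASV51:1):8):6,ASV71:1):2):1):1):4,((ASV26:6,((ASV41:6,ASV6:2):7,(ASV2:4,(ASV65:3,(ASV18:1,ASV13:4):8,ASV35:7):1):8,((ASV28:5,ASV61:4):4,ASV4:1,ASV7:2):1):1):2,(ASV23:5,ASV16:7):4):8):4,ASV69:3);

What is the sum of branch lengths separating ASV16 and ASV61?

The path runs ASV16 → … → MRCA → … → ASV61; the MRCA is the node subtending ((ASV26,((ASV41,ASV6),(ASV2,(ASV65,(ASV18,ASV13),ASV35)),((ASV28,ASV61),ASV4,ASV7))),(ASV23,ASV16)).
Branch lengths along that path: 7 + 4 + 2 + 1 + 1 + 4 + 4 = 23.

23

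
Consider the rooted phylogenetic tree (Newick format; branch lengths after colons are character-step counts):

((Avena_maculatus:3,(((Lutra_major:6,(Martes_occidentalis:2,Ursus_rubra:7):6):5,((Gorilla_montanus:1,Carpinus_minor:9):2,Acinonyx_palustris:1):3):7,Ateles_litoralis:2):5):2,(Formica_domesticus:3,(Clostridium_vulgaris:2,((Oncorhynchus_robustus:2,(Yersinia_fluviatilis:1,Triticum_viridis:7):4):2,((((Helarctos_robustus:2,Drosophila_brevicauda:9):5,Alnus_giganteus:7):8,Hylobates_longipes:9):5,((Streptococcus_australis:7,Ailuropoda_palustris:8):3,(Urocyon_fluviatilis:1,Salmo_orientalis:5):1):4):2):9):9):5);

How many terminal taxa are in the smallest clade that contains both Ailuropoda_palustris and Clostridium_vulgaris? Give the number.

12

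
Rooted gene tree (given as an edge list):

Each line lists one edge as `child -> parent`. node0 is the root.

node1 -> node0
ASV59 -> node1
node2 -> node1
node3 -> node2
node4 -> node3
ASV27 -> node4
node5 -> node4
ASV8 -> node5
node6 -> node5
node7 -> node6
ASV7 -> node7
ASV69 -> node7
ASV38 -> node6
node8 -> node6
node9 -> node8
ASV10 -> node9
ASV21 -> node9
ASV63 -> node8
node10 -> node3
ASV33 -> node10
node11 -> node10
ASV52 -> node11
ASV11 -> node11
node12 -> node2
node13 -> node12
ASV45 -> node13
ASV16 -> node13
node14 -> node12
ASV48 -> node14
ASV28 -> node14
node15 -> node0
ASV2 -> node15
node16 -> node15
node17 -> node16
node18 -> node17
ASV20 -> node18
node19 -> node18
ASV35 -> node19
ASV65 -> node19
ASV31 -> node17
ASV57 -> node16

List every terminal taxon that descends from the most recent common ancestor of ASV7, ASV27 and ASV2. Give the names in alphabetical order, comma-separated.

ASV10, ASV11, ASV16, ASV2, ASV20, ASV21, ASV27, ASV28, ASV31, ASV33, ASV35, ASV38, ASV45, ASV48, ASV52, ASV57, ASV59, ASV63, ASV65, ASV69, ASV7, ASV8

Tracing ASV7: it sits inside (ASV7,ASV69).
Tracing ASV27: it sits inside (ASV27,(ASV8,((ASV7,ASV69),ASV38,((ASV10,ASV21),ASV63)))).
Tracing ASV2: it sits inside (ASV2,(((ASV20,(ASV35,ASV65)),ASV31),ASV57)).
The smallest clade enclosing all 3 is the whole tree (their MRCA is the root), so the answer is all 22 tips in alphabetical order.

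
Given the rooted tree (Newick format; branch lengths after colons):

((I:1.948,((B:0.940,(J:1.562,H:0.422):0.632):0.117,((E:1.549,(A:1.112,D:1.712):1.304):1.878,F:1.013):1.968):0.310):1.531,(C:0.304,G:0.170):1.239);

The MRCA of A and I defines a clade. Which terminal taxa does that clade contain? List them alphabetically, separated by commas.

Tracing A: it sits inside (A,D).
Tracing I: it sits inside (I,((B,(J,H)),((E,(A,D)),F))).
The smallest clade enclosing both is (I,((B,(J,H)),((E,(A,D)),F))); the answer is its 8 terminal taxa in alphabetical order.

A, B, D, E, F, H, I, J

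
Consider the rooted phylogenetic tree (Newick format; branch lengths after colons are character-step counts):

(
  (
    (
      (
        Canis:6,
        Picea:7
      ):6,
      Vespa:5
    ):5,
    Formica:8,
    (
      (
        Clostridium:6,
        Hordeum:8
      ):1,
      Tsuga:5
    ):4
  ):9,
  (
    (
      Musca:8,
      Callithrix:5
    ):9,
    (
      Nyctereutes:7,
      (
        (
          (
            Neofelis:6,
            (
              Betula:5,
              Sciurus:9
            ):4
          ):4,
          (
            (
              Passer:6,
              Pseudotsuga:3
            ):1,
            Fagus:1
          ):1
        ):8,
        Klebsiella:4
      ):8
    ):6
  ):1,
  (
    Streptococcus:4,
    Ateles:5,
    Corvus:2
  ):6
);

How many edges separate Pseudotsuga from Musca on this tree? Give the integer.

8

The MRCA of Pseudotsuga and Musca is the node subtending ((Musca,Callithrix),(Nyctereutes,(((Neofelis,(Betula,Sciurus)),((Passer,Pseudotsuga),Fagus)),Klebsiella))).
From Pseudotsuga up to that node: 6 branches. From Musca up to the same node: 2 branches. Total: 6 + 2 = 8.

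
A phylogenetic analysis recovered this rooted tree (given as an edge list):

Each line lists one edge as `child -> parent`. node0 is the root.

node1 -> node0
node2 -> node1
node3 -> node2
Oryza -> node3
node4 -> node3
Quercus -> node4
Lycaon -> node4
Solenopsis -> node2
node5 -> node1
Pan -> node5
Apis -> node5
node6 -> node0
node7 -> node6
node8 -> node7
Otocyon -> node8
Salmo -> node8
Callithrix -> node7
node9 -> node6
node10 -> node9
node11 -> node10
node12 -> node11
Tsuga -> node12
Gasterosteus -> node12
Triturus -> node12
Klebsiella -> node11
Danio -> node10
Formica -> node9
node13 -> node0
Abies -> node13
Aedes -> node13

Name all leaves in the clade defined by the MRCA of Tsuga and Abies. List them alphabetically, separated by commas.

Abies, Aedes, Apis, Callithrix, Danio, Formica, Gasterosteus, Klebsiella, Lycaon, Oryza, Otocyon, Pan, Quercus, Salmo, Solenopsis, Triturus, Tsuga

Tracing Tsuga: it sits inside (Tsuga,Gasterosteus,Triturus).
Tracing Abies: it sits inside (Abies,Aedes).
The smallest clade enclosing both is the whole tree (their MRCA is the root), so the answer is all 17 tips in alphabetical order.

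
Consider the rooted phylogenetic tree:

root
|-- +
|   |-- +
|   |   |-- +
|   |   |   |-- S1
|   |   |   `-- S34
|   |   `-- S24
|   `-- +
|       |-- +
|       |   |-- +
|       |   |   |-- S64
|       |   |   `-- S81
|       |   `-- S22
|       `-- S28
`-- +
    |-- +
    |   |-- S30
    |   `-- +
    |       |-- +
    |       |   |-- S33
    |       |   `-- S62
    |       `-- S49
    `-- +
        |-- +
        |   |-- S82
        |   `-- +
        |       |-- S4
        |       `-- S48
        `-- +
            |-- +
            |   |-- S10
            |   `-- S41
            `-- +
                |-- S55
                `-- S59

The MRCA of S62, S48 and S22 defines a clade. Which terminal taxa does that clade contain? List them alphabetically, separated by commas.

Tracing S62: it sits inside (S33,S62).
Tracing S48: it sits inside (S4,S48).
Tracing S22: it sits inside ((S64,S81),S22).
The smallest clade enclosing all 3 is the whole tree (their MRCA is the root), so the answer is all 18 tips in alphabetical order.

S1, S10, S22, S24, S28, S30, S33, S34, S4, S41, S48, S49, S55, S59, S62, S64, S81, S82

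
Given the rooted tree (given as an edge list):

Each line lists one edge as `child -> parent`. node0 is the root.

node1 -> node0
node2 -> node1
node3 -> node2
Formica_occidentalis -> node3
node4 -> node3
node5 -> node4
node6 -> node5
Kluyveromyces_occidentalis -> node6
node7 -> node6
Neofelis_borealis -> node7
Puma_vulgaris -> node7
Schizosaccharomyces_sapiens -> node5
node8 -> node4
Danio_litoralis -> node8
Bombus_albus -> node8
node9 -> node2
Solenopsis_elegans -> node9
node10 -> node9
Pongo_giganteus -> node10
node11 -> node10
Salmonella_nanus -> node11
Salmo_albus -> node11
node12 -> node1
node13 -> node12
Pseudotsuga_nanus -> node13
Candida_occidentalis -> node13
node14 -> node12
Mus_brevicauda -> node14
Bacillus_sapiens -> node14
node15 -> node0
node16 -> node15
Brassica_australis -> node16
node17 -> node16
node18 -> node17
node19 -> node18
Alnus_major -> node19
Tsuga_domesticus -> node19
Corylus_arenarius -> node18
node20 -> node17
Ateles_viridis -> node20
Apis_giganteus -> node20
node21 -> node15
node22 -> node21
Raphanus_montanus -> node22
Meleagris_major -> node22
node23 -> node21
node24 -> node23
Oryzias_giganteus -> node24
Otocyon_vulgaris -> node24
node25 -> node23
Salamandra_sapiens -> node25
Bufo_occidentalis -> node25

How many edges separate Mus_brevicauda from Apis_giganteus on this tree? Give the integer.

The MRCA of Mus_brevicauda and Apis_giganteus is the root of the tree.
From Mus_brevicauda up to that node: 4 branches. From Apis_giganteus up to the same node: 5 branches. Total: 4 + 5 = 9.

9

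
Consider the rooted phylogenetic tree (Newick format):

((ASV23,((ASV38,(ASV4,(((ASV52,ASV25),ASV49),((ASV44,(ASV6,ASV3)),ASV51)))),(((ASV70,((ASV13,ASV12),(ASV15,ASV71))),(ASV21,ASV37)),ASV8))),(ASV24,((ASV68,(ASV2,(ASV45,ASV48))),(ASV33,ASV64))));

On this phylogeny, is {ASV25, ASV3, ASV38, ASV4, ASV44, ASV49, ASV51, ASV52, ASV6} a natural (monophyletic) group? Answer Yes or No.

The most recent common ancestor of these taxa subtends (ASV38,(ASV4,(((ASV52,ASV25),ASV49),((ASV44,(ASV6,ASV3)),ASV51)))).
That clade has exactly 9 tips — every listed taxon and nothing else — so the group is monophyletic.

Yes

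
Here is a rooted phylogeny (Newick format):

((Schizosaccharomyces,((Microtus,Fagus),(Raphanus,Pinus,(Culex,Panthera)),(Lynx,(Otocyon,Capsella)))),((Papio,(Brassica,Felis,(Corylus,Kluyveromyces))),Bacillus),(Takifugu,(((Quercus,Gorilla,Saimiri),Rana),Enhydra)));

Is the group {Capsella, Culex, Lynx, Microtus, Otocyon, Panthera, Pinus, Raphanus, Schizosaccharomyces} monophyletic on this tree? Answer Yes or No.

No

The MRCA of the listed taxa subtends (Schizosaccharomyces,((Microtus,Fagus),(Raphanus,Pinus,(Culex,Panthera)),(Lynx,(Otocyon,Capsella)))).
That clade also contains Fagus, which is not in the proposed group, so the group is not monophyletic.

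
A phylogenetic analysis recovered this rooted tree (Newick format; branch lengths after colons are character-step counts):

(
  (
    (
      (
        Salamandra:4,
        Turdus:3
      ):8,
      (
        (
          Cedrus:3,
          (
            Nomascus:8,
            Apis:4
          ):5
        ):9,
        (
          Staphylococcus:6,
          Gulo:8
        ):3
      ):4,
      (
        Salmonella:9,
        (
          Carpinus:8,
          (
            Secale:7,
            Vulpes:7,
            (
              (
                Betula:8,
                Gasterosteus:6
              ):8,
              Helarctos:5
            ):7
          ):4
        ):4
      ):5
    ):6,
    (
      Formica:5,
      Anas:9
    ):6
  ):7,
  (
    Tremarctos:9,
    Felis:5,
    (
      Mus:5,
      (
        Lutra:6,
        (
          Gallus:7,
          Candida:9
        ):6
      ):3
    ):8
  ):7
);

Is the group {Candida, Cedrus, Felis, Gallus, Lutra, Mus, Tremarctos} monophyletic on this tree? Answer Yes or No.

The MRCA of the listed taxa is the root, so the smallest clade containing them is the whole tree.
That clade also contains Anas, Apis, Betula, Carpinus, Formica, Gasterosteus, Gulo, Helarctos, Nomascus, Salamandra, Salmonella, Secale, Staphylococcus, Turdus, Vulpes, which are not in the proposed group, so the group is not monophyletic.

No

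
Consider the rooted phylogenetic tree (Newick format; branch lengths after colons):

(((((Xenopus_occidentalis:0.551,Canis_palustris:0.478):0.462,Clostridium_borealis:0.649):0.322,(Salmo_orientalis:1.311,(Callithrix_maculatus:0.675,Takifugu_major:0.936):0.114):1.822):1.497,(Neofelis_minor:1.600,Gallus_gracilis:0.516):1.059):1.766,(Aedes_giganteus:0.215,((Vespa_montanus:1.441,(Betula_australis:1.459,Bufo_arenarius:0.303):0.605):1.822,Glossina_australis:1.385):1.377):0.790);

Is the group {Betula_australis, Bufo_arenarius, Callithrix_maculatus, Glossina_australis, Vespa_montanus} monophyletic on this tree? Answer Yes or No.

No

The MRCA of the listed taxa is the root, so the smallest clade containing them is the whole tree.
That clade also contains Aedes_giganteus, Canis_palustris, Clostridium_borealis, Gallus_gracilis, Neofelis_minor, Salmo_orientalis, Takifugu_major, Xenopus_occidentalis, which are not in the proposed group, so the group is not monophyletic.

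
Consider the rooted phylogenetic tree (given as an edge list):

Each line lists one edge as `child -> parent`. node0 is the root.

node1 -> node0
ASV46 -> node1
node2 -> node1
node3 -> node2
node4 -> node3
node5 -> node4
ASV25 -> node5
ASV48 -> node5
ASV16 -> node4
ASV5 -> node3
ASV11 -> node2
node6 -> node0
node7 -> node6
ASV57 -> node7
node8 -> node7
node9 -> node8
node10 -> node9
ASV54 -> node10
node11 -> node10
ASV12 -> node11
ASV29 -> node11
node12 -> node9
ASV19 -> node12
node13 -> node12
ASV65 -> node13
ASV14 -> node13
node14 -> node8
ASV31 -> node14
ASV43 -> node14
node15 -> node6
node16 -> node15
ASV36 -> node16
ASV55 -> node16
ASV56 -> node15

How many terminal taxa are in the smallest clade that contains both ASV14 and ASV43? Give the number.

8

The MRCA of ASV14 and ASV43 is the node subtending (((ASV54,(ASV12,ASV29)),(ASV19,(ASV65,ASV14))),(ASV31,ASV43)).
That clade contains 8 terminal taxa: ASV12, ASV14, ASV19, ASV29, ASV31, ASV43, ASV54, ASV65.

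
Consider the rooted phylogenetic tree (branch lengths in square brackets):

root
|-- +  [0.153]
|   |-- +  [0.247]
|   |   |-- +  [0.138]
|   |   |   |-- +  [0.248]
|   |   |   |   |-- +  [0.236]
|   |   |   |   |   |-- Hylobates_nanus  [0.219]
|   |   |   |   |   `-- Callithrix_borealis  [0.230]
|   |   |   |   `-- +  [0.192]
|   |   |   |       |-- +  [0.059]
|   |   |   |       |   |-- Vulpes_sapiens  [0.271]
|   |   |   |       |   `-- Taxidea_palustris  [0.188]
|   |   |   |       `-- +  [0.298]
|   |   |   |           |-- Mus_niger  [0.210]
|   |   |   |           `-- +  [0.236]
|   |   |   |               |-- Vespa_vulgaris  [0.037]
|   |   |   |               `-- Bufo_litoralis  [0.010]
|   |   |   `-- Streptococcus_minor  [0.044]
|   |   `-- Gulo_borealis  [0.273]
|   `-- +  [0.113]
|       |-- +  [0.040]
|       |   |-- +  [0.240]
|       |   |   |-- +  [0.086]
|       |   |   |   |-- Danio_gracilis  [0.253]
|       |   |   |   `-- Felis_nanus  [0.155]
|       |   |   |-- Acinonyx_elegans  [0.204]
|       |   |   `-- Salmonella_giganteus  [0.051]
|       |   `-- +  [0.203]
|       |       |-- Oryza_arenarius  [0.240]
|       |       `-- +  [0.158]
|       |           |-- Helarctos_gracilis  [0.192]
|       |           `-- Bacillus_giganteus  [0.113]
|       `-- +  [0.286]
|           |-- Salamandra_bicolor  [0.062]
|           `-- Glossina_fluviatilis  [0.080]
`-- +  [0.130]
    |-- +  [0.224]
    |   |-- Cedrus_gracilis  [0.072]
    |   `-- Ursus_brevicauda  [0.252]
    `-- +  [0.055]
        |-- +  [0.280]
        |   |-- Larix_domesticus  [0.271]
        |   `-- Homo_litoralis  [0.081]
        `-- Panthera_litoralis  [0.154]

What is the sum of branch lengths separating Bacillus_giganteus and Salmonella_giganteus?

0.765

The path runs Bacillus_giganteus → … → MRCA → … → Salmonella_giganteus; the MRCA is the node subtending (((Danio_gracilis,Felis_nanus),Acinonyx_elegans,Salmonella_giganteus),(Oryza_arenarius,(Helarctos_gracilis,Bacillus_giganteus))).
Branch lengths along that path: 0.113 + 0.158 + 0.203 + 0.240 + 0.051 = 0.765.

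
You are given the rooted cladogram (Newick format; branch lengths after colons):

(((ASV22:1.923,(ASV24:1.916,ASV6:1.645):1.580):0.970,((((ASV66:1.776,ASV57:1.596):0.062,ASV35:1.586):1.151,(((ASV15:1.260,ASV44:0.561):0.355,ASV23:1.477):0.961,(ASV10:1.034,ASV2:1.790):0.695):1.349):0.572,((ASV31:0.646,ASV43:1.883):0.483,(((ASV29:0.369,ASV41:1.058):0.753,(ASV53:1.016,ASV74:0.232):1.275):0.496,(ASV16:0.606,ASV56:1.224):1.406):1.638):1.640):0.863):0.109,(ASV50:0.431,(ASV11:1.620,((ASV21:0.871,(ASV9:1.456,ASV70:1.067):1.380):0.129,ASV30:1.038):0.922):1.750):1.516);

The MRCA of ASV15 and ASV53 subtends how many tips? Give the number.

The MRCA of ASV15 and ASV53 is the node subtending ((((ASV66,ASV57),ASV35),(((ASV15,ASV44),ASV23),(ASV10,ASV2))),((ASV31,ASV43),(((ASV29,ASV41),(ASV53,ASV74)),(ASV16,ASV56)))).
That clade contains 16 terminal taxa: ASV10, ASV15, ASV16, ASV2, ASV23, ASV29, ASV31, ASV35, ASV41, ASV43, ASV44, ASV53, ASV56, ASV57, ASV66, ASV74.

16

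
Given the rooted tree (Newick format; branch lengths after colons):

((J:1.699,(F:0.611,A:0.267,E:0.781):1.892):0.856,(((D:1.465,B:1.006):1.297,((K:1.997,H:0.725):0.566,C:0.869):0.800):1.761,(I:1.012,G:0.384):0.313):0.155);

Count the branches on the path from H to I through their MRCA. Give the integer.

6

The MRCA of H and I is the node subtending (((D,B),((K,H),C)),(I,G)).
From H up to that node: 4 branches. From I up to the same node: 2 branches. Total: 4 + 2 = 6.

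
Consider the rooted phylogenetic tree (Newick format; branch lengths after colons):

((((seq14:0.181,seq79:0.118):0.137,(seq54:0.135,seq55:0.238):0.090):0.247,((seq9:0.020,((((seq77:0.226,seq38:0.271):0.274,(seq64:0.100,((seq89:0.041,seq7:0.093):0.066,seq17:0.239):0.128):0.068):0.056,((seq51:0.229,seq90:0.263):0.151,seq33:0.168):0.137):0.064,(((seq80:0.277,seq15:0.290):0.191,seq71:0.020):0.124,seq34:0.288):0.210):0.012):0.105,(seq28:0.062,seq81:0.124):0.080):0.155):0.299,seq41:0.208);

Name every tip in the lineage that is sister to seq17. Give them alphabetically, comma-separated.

seq7, seq89

seq17 attaches to the tree at the node subtending ((seq89,seq7),seq17).
The other lineage descending from that same node — the sister group — is (seq89,seq7); its 2 tips in alphabetical order are the answer.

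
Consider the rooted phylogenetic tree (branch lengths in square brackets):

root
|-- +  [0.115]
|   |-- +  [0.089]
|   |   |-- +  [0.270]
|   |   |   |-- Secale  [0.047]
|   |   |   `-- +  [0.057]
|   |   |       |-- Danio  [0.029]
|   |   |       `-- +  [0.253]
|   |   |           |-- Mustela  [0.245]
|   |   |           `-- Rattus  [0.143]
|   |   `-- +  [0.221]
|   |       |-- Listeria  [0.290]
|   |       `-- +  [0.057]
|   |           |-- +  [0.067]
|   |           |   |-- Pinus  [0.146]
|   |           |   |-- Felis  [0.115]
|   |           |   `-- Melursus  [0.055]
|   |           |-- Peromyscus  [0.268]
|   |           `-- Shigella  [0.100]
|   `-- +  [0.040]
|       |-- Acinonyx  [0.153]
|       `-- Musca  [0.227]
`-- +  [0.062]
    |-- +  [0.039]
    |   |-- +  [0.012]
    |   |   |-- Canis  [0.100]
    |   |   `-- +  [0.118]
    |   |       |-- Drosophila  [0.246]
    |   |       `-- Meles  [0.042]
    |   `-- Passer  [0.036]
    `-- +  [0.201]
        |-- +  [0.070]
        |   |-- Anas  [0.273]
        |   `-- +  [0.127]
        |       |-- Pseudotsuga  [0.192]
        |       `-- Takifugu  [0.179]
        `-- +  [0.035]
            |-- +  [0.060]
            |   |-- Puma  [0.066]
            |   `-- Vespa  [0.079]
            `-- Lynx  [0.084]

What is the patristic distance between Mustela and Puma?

The path runs Mustela → … → MRCA → … → Puma; the MRCA is the root of the tree.
Branch lengths along that path: 0.245 + 0.253 + 0.057 + 0.270 + 0.089 + 0.115 + 0.062 + 0.201 + 0.035 + 0.060 + 0.066 = 1.453.

1.453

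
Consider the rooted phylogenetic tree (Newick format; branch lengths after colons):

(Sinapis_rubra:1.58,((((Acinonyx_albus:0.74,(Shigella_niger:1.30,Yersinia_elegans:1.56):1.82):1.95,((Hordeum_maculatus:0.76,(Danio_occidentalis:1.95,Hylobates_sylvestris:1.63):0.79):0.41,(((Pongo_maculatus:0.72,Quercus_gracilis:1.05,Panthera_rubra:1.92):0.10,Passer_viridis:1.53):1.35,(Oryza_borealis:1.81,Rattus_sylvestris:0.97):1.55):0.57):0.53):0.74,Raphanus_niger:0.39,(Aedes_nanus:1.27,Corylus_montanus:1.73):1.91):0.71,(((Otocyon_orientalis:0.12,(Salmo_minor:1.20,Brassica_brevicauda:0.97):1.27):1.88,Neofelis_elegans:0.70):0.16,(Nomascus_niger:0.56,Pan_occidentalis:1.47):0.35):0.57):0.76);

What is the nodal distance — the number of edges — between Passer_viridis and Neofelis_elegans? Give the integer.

9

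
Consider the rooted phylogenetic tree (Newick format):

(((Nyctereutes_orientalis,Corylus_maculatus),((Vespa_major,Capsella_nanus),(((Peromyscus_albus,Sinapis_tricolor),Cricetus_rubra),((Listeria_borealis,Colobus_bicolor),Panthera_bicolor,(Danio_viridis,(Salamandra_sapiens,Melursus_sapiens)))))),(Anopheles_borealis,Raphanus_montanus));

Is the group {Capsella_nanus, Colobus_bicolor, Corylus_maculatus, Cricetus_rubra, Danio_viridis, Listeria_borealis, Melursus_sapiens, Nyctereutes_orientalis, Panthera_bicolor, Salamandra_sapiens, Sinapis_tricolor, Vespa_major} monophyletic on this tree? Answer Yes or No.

No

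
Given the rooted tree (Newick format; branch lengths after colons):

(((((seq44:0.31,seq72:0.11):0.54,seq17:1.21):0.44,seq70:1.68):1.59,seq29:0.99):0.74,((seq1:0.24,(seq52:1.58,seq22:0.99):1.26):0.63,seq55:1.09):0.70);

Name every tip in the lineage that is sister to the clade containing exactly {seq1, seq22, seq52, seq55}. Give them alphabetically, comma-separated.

seq17, seq29, seq44, seq70, seq72

The clade containing exactly {seq1, seq22, seq52, seq55} attaches directly to the root of the tree.
The other lineage descending from that same node — the sister group — is ((((seq44,seq72),seq17),seq70),seq29); its 5 tips in alphabetical order are the answer.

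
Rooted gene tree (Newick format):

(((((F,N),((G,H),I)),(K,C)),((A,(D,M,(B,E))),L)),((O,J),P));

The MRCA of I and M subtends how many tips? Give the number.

The MRCA of I and M is the node subtending ((((F,N),((G,H),I)),(K,C)),((A,(D,M,(B,E))),L)).
That clade contains 13 terminal taxa: A, B, C, D, E, F, G, H, I, K, L, M, N.

13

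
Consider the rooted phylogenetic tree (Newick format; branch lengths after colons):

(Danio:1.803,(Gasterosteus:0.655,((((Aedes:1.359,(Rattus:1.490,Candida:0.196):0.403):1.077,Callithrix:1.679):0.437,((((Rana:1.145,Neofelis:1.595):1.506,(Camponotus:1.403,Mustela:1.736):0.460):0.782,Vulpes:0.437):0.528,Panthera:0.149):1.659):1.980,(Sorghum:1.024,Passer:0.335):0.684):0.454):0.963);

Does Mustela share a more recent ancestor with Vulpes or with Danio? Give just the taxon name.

The MRCA of Mustela and Vulpes subtends (((Rana,Neofelis),(Camponotus,Mustela)),Vulpes) (5 taxa).
The MRCA of Mustela and Danio is the root, subtending the entire tree (14 taxa).
The first is nested inside the second, so Mustela shares a more recent common ancestor with Vulpes.

Vulpes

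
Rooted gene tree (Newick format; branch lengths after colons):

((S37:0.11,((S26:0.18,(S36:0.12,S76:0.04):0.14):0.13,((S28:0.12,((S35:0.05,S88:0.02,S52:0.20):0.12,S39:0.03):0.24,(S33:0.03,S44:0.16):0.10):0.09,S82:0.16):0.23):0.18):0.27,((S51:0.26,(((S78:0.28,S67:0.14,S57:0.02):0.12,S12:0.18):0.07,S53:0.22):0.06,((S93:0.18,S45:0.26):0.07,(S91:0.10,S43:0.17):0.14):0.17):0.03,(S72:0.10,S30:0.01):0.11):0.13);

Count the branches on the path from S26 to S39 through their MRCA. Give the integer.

6

The MRCA of S26 and S39 is the node subtending ((S26,(S36,S76)),((S28,((S35,S88,S52),S39),(S33,S44)),S82)).
From S26 up to that node: 2 branches. From S39 up to the same node: 4 branches. Total: 2 + 4 = 6.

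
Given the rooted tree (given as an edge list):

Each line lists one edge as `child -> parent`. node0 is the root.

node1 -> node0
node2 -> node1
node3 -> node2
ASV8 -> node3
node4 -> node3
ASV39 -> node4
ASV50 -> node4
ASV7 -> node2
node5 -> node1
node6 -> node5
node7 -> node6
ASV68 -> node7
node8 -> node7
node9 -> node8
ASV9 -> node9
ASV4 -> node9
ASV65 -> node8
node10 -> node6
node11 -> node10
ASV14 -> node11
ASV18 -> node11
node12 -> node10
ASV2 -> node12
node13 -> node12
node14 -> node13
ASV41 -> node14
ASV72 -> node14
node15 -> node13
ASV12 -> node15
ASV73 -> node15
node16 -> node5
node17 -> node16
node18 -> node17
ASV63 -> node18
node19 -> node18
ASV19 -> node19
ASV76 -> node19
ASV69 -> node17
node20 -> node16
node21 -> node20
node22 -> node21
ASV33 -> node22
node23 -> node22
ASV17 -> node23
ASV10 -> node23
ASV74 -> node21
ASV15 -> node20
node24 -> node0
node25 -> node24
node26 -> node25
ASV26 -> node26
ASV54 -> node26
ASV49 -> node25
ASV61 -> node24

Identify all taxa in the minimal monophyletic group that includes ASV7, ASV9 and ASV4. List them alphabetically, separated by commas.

Tracing ASV7: it sits inside ((ASV8,(ASV39,ASV50)),ASV7).
Tracing ASV9: it sits inside (ASV9,ASV4).
Tracing ASV4: it sits inside (ASV9,ASV4).
The smallest clade enclosing all 3 is (((ASV8,(ASV39,ASV50)),ASV7),(((ASV68,((ASV9,ASV4),ASV65)),((ASV14,ASV18),(ASV2,((ASV41,ASV72),(ASV12,ASV73))))),(((ASV63,(ASV19,ASV76)),ASV69),(((ASV33,(ASV17,ASV10)),ASV74),ASV15)))); the answer is its 24 terminal taxa in alphabetical order.

ASV10, ASV12, ASV14, ASV15, ASV17, ASV18, ASV19, ASV2, ASV33, ASV39, ASV4, ASV41, ASV50, ASV63, ASV65, ASV68, ASV69, ASV7, ASV72, ASV73, ASV74, ASV76, ASV8, ASV9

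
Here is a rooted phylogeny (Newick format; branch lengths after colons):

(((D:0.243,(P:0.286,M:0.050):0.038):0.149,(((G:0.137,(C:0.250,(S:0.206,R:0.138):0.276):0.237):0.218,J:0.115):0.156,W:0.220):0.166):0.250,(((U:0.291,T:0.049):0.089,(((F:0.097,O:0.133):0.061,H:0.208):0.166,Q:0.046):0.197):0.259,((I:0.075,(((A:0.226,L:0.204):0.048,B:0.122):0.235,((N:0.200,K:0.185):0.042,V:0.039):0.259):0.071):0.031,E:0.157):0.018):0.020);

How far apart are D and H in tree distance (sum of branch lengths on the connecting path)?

1.492

The path runs D → … → MRCA → … → H; the MRCA is the root of the tree.
Branch lengths along that path: 0.243 + 0.149 + 0.250 + 0.020 + 0.259 + 0.197 + 0.166 + 0.208 = 1.492.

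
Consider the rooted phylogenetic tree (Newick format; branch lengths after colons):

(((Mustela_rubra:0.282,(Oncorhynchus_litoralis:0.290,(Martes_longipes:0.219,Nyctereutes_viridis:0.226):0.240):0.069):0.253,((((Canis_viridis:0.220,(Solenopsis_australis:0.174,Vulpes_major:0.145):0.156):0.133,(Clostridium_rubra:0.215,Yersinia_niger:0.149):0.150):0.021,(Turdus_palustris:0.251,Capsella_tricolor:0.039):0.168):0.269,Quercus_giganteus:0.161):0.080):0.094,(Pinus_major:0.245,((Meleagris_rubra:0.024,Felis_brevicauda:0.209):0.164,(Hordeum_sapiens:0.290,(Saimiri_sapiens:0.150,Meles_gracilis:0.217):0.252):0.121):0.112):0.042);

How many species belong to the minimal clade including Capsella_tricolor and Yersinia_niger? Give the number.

The MRCA of Capsella_tricolor and Yersinia_niger is the node subtending (((Canis_viridis,(Solenopsis_australis,Vulpes_major)),(Clostridium_rubra,Yersinia_niger)),(Turdus_palustris,Capsella_tricolor)).
That clade contains 7 terminal taxa: Canis_viridis, Capsella_tricolor, Clostridium_rubra, Solenopsis_australis, Turdus_palustris, Vulpes_major, Yersinia_niger.

7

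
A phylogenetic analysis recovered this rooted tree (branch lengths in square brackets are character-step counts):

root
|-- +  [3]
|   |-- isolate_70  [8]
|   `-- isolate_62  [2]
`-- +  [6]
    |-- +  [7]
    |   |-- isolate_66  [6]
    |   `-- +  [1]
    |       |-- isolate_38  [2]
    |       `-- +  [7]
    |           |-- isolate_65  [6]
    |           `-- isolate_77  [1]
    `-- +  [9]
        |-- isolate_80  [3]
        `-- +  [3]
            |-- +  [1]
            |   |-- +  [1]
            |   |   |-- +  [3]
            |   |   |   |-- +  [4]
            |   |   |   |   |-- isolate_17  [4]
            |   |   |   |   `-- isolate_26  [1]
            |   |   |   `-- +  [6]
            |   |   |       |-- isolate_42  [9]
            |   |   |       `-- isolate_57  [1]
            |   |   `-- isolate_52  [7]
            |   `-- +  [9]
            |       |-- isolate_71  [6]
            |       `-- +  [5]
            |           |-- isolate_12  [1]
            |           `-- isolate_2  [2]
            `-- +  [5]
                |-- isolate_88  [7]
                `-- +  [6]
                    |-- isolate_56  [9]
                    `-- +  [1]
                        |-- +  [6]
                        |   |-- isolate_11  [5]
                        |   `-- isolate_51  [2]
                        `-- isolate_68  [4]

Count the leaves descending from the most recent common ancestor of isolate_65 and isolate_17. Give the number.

18

The MRCA of isolate_65 and isolate_17 is the node subtending ((isolate_66,(isolate_38,(isolate_65,isolate_77))),(isolate_80,(((((isolate_17,isolate_26),(isolate_42,isolate_57)),isolate_52),(isolate_71,(isolate_12,isolate_2))),(isolate_88,(isolate_56,((isolate_11,isolate_51),isolate_68)))))).
That clade contains 18 terminal taxa: isolate_11, isolate_12, isolate_17, isolate_2, isolate_26, isolate_38, isolate_42, isolate_51, isolate_52, isolate_56, isolate_57, isolate_65, isolate_66, isolate_68, isolate_71, isolate_77, isolate_80, isolate_88.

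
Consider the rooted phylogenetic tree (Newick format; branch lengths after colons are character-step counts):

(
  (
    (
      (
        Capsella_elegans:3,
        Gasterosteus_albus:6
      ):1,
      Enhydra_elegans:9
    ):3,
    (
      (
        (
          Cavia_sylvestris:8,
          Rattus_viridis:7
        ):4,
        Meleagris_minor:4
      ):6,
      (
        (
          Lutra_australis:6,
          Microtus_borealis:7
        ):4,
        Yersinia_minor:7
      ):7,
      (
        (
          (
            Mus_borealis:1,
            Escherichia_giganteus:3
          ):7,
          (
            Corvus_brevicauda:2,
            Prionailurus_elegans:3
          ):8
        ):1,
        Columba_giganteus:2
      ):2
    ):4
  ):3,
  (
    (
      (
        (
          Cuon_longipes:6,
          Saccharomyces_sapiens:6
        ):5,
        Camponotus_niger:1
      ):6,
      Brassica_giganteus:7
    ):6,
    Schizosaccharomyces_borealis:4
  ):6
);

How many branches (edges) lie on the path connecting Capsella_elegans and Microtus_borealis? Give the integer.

The MRCA of Capsella_elegans and Microtus_borealis is the node subtending (((Capsella_elegans,Gasterosteus_albus),Enhydra_elegans),(((Cavia_sylvestris,Rattus_viridis),Meleagris_minor),((Lutra_australis,Microtus_borealis),Yersinia_minor),(((Mus_borealis,Escherichia_giganteus),(Corvus_brevicauda,Prionailurus_elegans)),Columba_giganteus))).
From Capsella_elegans up to that node: 3 branches. From Microtus_borealis up to the same node: 4 branches. Total: 3 + 4 = 7.

7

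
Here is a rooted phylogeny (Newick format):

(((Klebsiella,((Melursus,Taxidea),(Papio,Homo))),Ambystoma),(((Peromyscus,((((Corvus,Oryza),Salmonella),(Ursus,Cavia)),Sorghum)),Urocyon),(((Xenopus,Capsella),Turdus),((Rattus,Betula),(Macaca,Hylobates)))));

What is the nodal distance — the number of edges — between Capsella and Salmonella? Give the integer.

10

The MRCA of Capsella and Salmonella is the node subtending (((Peromyscus,((((Corvus,Oryza),Salmonella),(Ursus,Cavia)),Sorghum)),Urocyon),(((Xenopus,Capsella),Turdus),((Rattus,Betula),(Macaca,Hylobates)))).
From Capsella up to that node: 4 branches. From Salmonella up to the same node: 6 branches. Total: 4 + 6 = 10.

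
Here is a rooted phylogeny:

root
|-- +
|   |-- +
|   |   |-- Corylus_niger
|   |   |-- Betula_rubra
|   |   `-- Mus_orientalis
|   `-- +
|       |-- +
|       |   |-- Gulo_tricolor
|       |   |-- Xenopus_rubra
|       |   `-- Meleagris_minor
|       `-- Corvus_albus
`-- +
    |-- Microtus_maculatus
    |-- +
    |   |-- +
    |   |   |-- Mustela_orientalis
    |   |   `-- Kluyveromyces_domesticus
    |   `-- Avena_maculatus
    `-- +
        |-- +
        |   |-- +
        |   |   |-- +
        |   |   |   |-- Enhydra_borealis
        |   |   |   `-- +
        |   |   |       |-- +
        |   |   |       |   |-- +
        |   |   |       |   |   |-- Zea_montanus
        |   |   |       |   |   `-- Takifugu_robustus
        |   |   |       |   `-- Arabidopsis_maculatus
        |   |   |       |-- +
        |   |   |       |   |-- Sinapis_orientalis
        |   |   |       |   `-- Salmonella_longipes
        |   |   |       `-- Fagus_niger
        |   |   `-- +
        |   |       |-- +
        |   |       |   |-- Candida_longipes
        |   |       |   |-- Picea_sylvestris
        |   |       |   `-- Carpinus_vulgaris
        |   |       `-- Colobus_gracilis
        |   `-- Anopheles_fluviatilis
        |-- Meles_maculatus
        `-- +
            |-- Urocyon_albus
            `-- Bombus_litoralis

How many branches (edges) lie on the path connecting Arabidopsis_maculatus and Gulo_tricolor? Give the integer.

The MRCA of Arabidopsis_maculatus and Gulo_tricolor is the root of the tree.
From Arabidopsis_maculatus up to that node: 8 branches. From Gulo_tricolor up to the same node: 4 branches. Total: 8 + 4 = 12.

12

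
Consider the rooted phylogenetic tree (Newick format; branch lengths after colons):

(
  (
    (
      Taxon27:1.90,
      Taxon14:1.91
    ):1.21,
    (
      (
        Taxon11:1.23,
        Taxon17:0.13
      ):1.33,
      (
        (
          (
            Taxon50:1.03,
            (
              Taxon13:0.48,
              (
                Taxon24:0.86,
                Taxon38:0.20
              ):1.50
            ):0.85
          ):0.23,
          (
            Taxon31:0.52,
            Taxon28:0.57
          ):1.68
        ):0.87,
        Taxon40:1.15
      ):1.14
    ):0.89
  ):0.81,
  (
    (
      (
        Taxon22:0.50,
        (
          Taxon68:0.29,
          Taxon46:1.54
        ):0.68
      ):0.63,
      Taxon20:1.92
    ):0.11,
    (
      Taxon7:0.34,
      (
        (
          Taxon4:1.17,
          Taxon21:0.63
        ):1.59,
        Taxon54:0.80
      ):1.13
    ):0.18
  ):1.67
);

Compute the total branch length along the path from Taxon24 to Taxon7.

9.34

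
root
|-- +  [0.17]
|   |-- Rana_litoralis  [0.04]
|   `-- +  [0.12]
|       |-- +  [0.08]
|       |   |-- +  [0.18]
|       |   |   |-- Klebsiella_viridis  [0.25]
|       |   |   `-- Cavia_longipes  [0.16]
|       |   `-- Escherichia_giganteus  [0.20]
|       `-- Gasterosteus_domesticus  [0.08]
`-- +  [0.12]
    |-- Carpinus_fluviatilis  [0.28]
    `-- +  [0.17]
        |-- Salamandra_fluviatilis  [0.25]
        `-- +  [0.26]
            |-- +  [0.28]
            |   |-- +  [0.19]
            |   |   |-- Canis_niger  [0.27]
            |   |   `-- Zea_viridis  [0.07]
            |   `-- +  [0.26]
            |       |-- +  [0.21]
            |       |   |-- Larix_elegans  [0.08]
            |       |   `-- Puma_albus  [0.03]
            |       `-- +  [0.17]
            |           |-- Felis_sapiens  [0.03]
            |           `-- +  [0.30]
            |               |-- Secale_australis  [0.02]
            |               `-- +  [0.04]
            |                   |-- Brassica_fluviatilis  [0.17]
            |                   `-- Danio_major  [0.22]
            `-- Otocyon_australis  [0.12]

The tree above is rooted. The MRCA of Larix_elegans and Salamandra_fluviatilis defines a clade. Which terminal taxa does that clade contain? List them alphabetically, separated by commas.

Brassica_fluviatilis, Canis_niger, Danio_major, Felis_sapiens, Larix_elegans, Otocyon_australis, Puma_albus, Salamandra_fluviatilis, Secale_australis, Zea_viridis

Tracing Larix_elegans: it sits inside (Larix_elegans,Puma_albus).
Tracing Salamandra_fluviatilis: it sits inside (Salamandra_fluviatilis,(((Canis_niger,Zea_viridis),((Larix_elegans,Puma_albus),(Felis_sapiens,(Secale_australis,(Brassica_fluviatilis,Danio_major))))),Otocyon_australis)).
The smallest clade enclosing both is (Salamandra_fluviatilis,(((Canis_niger,Zea_viridis),((Larix_elegans,Puma_albus),(Felis_sapiens,(Secale_australis,(Brassica_fluviatilis,Danio_major))))),Otocyon_australis)); the answer is its 10 terminal taxa in alphabetical order.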